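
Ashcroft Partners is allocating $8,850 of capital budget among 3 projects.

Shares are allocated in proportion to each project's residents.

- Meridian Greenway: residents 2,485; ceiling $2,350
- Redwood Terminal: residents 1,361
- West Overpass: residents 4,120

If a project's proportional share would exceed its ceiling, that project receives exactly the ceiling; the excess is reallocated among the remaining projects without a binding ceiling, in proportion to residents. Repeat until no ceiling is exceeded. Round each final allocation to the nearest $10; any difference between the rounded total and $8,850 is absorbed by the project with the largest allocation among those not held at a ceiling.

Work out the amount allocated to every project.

Sum of residents: 7,966.
Unconstrained shares: Meridian Greenway 2,760.76; Redwood Terminal 1,512.03; West Overpass 4,577.20.
Cap binds for Meridian Greenway ($2,350); remaining pool $6,500 reallocated over remaining residents 5,481.
Shares after redistribution: Redwood Terminal 1,614.03 → $1,610; West Overpass 4,885.97 → $4,890.

Meridian Greenway: $2,350 | Redwood Terminal: $1,610 | West Overpass: $4,890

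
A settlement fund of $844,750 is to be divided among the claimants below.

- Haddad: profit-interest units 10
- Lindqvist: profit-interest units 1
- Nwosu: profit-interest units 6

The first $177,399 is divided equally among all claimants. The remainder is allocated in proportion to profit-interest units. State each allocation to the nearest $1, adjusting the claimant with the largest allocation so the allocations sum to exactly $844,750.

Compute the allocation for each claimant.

$177,399 shared equally gives $59,133 per claimant.
Remainder $667,351 by profit-interest units (total 17): Haddad 392,559.41 → $392,559; Lindqvist 39,255.94 → $39,256; Nwosu 235,535.65 → $235,536.
Totals: Haddad $59,133 + $392,559 = $451,692; Lindqvist $59,133 + $39,256 = $98,389; Nwosu $59,133 + $235,536 = $294,669.

Haddad: $451,692; Lindqvist: $98,389; Nwosu: $294,669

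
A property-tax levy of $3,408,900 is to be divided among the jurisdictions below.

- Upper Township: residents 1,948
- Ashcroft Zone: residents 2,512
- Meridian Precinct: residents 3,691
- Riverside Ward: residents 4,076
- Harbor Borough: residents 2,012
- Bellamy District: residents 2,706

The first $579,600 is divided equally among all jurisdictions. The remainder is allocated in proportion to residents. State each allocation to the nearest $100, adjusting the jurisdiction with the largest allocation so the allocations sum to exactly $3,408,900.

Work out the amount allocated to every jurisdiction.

Upper Township: $421,900 · Ashcroft Zone: $516,000 · Meridian Precinct: $712,900 · Riverside Ward: $777,200 · Harbor Borough: $432,500 · Bellamy District: $548,400

First tranche $579,600 split equally: $96,600 each.
Remainder $2,829,300 by residents (total 16,945): Upper Township 325,256.80 → $325,300; Ashcroft Zone 419,427.65 → $419,400; Meridian Precinct 616,284.82 → $616,300; Riverside Ward 680,568.12 → $680,600; Harbor Borough 335,942.85 → $335,900; Bellamy District 451,819.76 → $451,800.
Totals: Upper Township $96,600 + $325,300 = $421,900; Ashcroft Zone $96,600 + $419,400 = $516,000; Meridian Precinct $96,600 + $616,300 = $712,900; Riverside Ward $96,600 + $680,600 = $777,200; Harbor Borough $96,600 + $335,900 = $432,500; Bellamy District $96,600 + $451,800 = $548,400.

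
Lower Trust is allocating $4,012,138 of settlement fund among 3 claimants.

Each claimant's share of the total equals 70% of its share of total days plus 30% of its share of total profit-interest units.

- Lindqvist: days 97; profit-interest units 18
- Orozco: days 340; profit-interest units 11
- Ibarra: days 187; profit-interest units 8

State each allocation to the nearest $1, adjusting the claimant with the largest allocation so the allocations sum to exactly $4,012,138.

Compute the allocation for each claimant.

Lindqvist: $1,022,132 | Orozco: $1,888,110 | Ibarra: $1,101,896

Totals — days 624, profit-interest units 37.
Blended shares (70% days + 30% profit-interest units): Lindqvist 0.2548; Orozco 0.4706; Ibarra 0.2746.
Raw shares: Lindqvist 1,022,132.47; Orozco 1,888,109.92; Ibarra 1,101,895.61.
Rounded to nearest $1: Lindqvist $1,022,132; Orozco $1,888,110; Ibarra $1,101,896. Sum = $4,012,138.
Rounded total matches; no reconciliation needed.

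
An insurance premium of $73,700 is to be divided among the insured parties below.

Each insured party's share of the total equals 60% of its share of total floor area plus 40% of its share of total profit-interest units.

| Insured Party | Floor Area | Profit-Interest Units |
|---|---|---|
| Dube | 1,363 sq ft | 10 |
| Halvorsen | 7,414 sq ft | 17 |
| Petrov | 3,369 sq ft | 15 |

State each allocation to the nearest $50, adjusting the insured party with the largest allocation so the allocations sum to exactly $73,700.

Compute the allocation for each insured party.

Floor area total 12,146; profit-interest units total 42.
Blended shares (60% floor area + 40% profit-interest units): Dube 0.1626; Halvorsen 0.5281; Petrov 0.3093.
Raw shares: Dube 11,981.33; Halvorsen 38,924.57; Petrov 22,794.11.
Rounded to nearest $50: Dube $12,000; Halvorsen $38,900; Petrov $22,800. Sum = $73,700.
Rounded total matches; no reconciliation needed.

Dube: $12,000 · Halvorsen: $38,900 · Petrov: $22,800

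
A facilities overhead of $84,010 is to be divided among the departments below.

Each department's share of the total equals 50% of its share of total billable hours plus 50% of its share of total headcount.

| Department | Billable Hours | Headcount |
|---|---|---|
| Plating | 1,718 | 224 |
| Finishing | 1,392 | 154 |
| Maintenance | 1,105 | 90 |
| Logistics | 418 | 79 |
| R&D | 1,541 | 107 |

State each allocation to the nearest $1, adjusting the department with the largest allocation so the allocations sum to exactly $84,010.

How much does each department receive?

Plating: $26,075 | Finishing: $19,362 | Maintenance: $13,298 | Logistics: $7,918 | R&D: $17,357

Totals — billable hours 6,174, headcount 654.
Composite weights (50% billable hours + 50% headcount): Plating 0.3104; Finishing 0.2305; Maintenance 0.1583; Logistics 0.0942; R&D 0.2066.
Proportional shares: Plating 26,075.4998; Finishing 19,361.60; Maintenance 13,298.41; Logistics 7,917.87; R&D 17,356.62.
At nearest $1: Plating $26,075; Finishing $19,362; Maintenance $13,298; Logistics $7,918; R&D $17,357. Sum = $84,010.
Sum already equals the total — no adjustment.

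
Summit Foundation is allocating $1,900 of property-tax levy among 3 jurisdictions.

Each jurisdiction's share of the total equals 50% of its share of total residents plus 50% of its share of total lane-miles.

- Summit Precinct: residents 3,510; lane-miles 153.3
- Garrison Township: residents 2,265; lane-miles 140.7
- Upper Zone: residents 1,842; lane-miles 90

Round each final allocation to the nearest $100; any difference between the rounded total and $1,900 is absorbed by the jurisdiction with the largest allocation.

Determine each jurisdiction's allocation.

Residents total 7,617; lane-miles total 384.
Combined weights (50% residents + 50% lane-miles): Summit Precinct 0.4300; Garrison Township 0.3319; Upper Zone 0.2381.
Pro-rata amounts: Summit Precinct 817.03; Garrison Township 630.58; Upper Zone 452.39.
At nearest $100: Summit Precinct $800; Garrison Township $600; Upper Zone $500. Sum = $1,900.
Rounded total matches; no reconciliation needed.

Summit Precinct: $800 | Garrison Township: $600 | Upper Zone: $500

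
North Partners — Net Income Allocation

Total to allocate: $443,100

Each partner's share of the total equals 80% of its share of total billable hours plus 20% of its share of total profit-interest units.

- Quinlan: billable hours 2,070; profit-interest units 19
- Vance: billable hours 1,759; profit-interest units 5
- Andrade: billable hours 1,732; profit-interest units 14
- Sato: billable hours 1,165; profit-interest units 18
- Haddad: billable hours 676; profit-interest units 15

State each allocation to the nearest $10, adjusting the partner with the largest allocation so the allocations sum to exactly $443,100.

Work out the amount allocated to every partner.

Quinlan: $122,840; Vance: $90,480; Andrade: $100,420; Sato: $78,260; Haddad: $51,100

Billable hours total 7,402; profit-interest units total 71.
Composite weights (80% billable hours + 20% profit-interest units): Quinlan 0.2772; Vance 0.2042; Andrade 0.2266; Sato 0.1766; Haddad 0.1153.
Unrounded shares: Quinlan 122,847.01; Vance 90,478.93; Andrade 100,419.43; Sato 78,258.61; Haddad 51,096.01.
After rounding ($10): Quinlan $122,850; Vance $90,480; Andrade $100,420; Sato $78,260; Haddad $51,100. Sum = $443,110.
Difference $443,100 − $443,110 = −$10 applied to largest allocation (Quinlan): Quinlan becomes $122,840.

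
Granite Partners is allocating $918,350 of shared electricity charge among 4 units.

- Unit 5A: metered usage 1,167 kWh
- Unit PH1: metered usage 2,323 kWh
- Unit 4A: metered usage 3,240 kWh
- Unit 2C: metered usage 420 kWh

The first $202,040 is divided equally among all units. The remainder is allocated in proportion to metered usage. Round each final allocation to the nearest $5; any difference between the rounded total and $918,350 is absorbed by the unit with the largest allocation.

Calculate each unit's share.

Unit 5A: $167,425 | Unit PH1: $283,235 | Unit 4A: $375,105 | Unit 2C: $92,585

$202,040 shared equally gives $50,510 per unit.
Remainder $716,310 by metered usage (total 7,150): Unit 5A 116,913.81 → $116,915; Unit PH1 232,725.61 → $232,725; Unit 4A 324,593.62 → $324,595; Unit 2C 42,076.95 → $42,075.
Totals: Unit 5A $50,510 + $116,915 = $167,425; Unit PH1 $50,510 + $232,725 = $283,235; Unit 4A $50,510 + $324,595 = $375,105; Unit 2C $50,510 + $42,075 = $92,585.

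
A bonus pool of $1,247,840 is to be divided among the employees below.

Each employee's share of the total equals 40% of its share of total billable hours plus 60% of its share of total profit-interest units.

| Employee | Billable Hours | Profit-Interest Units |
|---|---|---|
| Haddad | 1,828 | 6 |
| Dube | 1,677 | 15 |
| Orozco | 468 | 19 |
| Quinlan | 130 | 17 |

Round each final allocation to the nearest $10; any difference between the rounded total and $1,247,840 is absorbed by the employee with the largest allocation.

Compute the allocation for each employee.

Totals — billable hours 4,103, profit-interest units 57.
Composite weights (40% billable hours + 60% profit-interest units): Haddad 0.2414; Dube 0.3214; Orozco 0.2456; Quinlan 0.1916.
Raw shares: Haddad 301,189.84; Dube 401,036.89; Orozco 306,500.89; Quinlan 239,112.38.
Rounded to nearest $10: Haddad $301,190; Dube $401,040; Orozco $306,500; Quinlan $239,110. Sum = $1,247,840.
No rounding difference to absorb.

Haddad: $301,190 · Dube: $401,040 · Orozco: $306,500 · Quinlan: $239,110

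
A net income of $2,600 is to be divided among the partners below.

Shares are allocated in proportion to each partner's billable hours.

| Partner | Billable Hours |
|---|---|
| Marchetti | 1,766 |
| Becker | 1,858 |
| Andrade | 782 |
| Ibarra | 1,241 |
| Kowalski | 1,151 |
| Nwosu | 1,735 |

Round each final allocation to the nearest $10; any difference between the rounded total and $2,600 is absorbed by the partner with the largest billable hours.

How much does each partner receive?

Total billable hours = 8,533.
Raw shares: Marchetti 1,766/8,533 × $2,600 = 538.10; Becker 1,858/8,533 × $2,600 = 566.13; Andrade 782/8,533 × $2,600 = 238.27; Ibarra 1,241/8,533 × $2,600 = 378.13; Kowalski 1,151/8,533 × $2,600 = 350.71; Nwosu 1,735/8,533 × $2,600 = 528.65.
At nearest $10: Marchetti $540; Becker $570; Andrade $240; Ibarra $380; Kowalski $350; Nwosu $530. Sum = $2,610.
Difference $2,600 − $2,610 = −$10 applied to largest billable hours (Becker): Becker becomes $560.

Marchetti: $540 | Becker: $560 | Andrade: $240 | Ibarra: $380 | Kowalski: $350 | Nwosu: $530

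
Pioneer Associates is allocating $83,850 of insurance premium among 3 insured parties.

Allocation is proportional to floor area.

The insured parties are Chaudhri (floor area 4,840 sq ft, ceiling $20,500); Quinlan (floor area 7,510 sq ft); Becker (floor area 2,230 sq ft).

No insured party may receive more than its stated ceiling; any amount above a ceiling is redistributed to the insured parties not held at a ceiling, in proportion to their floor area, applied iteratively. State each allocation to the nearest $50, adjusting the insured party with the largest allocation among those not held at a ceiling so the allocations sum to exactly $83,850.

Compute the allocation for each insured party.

Chaudhri: $20,500 | Quinlan: $48,850 | Becker: $14,500

Sum of floor area: 14,580.
Proportional shares (ignoring caps): Chaudhri 27,834.98; Quinlan 43,190.23; Becker 12,824.79.
Held at cap: Chaudhri ($20,500); remaining pool $63,350 reallocated over remaining floor area 9,740.
Remaining shares: Quinlan 48,845.84 → $48,850; Becker 14,504.16 → $14,500.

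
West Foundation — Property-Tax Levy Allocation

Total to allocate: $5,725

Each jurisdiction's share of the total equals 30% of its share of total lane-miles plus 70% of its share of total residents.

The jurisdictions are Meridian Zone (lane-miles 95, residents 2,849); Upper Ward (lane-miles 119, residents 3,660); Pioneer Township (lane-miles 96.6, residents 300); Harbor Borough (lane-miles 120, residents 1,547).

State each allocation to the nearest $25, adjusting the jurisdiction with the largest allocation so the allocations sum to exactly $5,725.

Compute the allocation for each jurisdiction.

Meridian Zone: $1,750 | Upper Ward: $2,225 | Pioneer Township: $525 | Harbor Borough: $1,225

Totals — lane-miles 430.6, residents 8,356.
Combined weights (30% lane-miles + 70% residents): Meridian Zone 0.3049; Upper Ward 0.3895; Pioneer Township 0.0924; Harbor Borough 0.2132.
Proportional shares: Meridian Zone 1,745.29; Upper Ward 2,229.97; Pioneer Township 529.18; Harbor Borough 1,220.57.
At nearest $25: Meridian Zone $1,750; Upper Ward $2,225; Pioneer Township $525; Harbor Borough $1,225. Sum = $5,725.
No rounding difference to absorb.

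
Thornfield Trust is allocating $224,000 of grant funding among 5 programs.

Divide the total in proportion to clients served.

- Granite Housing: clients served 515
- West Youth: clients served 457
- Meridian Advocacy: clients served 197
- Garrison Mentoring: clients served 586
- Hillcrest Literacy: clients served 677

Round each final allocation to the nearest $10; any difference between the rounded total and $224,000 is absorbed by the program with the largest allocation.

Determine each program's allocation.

Total clients served = 2,432.
Pro-rata amounts: Granite Housing 515/2,432 × $224,000 = 47,434.21; West Youth 457/2,432 × $224,000 = 42,092.11; Meridian Advocacy 197/2,432 × $224,000 = 18,144.74; Garrison Mentoring 586/2,432 × $224,000 = 53,973.68; Hillcrest Literacy 677/2,432 × $224,000 = 62,355.26.
Rounded to nearest $10: Granite Housing $47,430; West Youth $42,090; Meridian Advocacy $18,140; Garrison Mentoring $53,970; Hillcrest Literacy $62,360. Sum = $223,990.
Difference $224,000 − $223,990 = +$10 applied to largest allocation (Hillcrest Literacy): Hillcrest Literacy becomes $62,370.

Granite Housing: $47,430; West Youth: $42,090; Meridian Advocacy: $18,140; Garrison Mentoring: $53,970; Hillcrest Literacy: $62,370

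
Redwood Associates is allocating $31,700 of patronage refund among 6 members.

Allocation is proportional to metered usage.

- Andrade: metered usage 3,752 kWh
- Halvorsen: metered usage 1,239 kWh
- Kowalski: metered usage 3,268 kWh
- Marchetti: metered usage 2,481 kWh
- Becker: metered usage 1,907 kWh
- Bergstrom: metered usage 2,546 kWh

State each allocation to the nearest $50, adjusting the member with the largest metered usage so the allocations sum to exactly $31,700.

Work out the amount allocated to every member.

Sum of metered usage: 15,193.
Unrounded shares: Andrade 3,752/15,193 × $31,700 = 7,828.50; Halvorsen 1,239/15,193 × $31,700 = 2,585.16; Kowalski 3,268/15,193 × $31,700 = 6,818.64; Marchetti 2,481/15,193 × $31,700 = 5,176.57; Becker 1,907/15,193 × $31,700 = 3,978.93; Bergstrom 2,546/15,193 × $31,700 = 5,312.20.
At nearest $50: Andrade $7,850; Halvorsen $2,600; Kowalski $6,800; Marchetti $5,200; Becker $4,000; Bergstrom $5,300. Sum = $31,750.
Difference $31,700 − $31,750 = −$50 applied to largest metered usage (Andrade): Andrade becomes $7,800.

Andrade: $7,800; Halvorsen: $2,600; Kowalski: $6,800; Marchetti: $5,200; Becker: $4,000; Bergstrom: $5,300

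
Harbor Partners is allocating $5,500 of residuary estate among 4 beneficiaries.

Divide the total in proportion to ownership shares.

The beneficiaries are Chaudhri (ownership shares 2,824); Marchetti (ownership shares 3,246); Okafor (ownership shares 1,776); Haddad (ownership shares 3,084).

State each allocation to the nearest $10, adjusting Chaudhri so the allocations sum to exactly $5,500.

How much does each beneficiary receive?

Chaudhri: $1,430 · Marchetti: $1,630 · Okafor: $890 · Haddad: $1,550

Ownership shares total: 10,930.
Unrounded shares: Chaudhri 2,824/10,930 × $5,500 = 1,421.04; Marchetti 3,246/10,930 × $5,500 = 1,633.39; Okafor 1,776/10,930 × $5,500 = 893.69; Haddad 3,084/10,930 × $5,500 = 1,551.88.
Rounded to nearest $10: Chaudhri $1,420; Marchetti $1,630; Okafor $890; Haddad $1,550. Sum = $5,490.
Difference $5,500 − $5,490 = +$10 applied to Chaudhri: Chaudhri becomes $1,430.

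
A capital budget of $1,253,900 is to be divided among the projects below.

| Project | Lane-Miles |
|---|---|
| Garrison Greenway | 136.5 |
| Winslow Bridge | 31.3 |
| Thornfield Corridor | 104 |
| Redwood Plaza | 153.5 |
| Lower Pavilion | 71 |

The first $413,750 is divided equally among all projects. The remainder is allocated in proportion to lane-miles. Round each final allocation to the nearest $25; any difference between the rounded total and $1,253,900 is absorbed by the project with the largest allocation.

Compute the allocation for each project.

Garrison Greenway: $313,825 · Winslow Bridge: $135,725 · Thornfield Corridor: $258,800 · Redwood Plaza: $342,600 · Lower Pavilion: $202,950

Equal tier: $413,750 ÷ 5 = $82,750 apiece.
Remainder $840,150 by lane-miles (total 496.3): Garrison Greenway 231,070.87 → $231,075; Winslow Bridge 52,985.48 → $52,975; Thornfield Corridor 176,054.00 → $176,050; Redwood Plaza 259,848.93 → $259,850; Lower Pavilion 120,190.71 → $120,200.
Totals: Garrison Greenway $82,750 + $231,075 = $313,825; Winslow Bridge $82,750 + $52,975 = $135,725; Thornfield Corridor $82,750 + $176,050 = $258,800; Redwood Plaza $82,750 + $259,850 = $342,600; Lower Pavilion $82,750 + $120,200 = $202,950.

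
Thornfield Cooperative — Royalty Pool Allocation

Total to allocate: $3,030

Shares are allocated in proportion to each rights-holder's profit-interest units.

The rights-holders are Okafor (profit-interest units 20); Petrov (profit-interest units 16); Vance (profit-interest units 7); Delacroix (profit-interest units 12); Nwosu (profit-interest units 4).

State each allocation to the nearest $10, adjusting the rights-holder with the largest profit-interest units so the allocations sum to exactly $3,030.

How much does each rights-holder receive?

Sum of profit-interest units: 59.
Unrounded shares: Okafor 20/59 × $3,030 = 1,027.12; Petrov 16/59 × $3,030 = 821.69; Vance 7/59 × $3,030 = 359.49; Delacroix 12/59 × $3,030 = 616.27; Nwosu 4/59 × $3,030 = 205.42.
Rounded to nearest $10: Okafor $1,030; Petrov $820; Vance $360; Delacroix $620; Nwosu $210. Sum = $3,040.
Difference $3,030 − $3,040 = −$10 applied to largest profit-interest units (Okafor): Okafor becomes $1,020.

Okafor: $1,020; Petrov: $820; Vance: $360; Delacroix: $620; Nwosu: $210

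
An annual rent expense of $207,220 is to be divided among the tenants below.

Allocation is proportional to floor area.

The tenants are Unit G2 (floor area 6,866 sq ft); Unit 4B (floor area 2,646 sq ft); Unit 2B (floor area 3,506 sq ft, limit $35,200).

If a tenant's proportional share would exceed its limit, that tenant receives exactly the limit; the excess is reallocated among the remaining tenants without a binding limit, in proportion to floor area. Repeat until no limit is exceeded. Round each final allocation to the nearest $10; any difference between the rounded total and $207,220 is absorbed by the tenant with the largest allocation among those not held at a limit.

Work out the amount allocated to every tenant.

Sum of floor area: 13,018.
Pro-rata shares before constraints: Unit G2 109,292.71; Unit 4B 42,118.92; Unit 2B 55,808.37.
Held at cap: Unit 2B ($35,200); balance $172,020 reallocated over remaining floor area 9,512.
Remaining shares: Unit G2 124,168.35 → $124,170; Unit 4B 47,851.65 → $47,850.

Unit G2: $124,170; Unit 4B: $47,850; Unit 2B: $35,200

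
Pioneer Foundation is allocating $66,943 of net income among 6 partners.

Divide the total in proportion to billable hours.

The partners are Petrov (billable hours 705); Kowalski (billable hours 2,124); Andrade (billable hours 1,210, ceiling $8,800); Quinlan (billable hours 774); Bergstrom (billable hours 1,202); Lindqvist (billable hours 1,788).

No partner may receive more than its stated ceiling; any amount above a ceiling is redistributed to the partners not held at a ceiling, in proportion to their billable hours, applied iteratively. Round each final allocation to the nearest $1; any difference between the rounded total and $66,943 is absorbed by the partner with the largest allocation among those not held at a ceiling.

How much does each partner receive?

Combined billable hours = 7,803.
Proportional shares (ignoring caps): Petrov 6,048.29; Kowalski 18,222.09; Andrade 10,380.75; Quinlan 6,640.25; Bergstrom 10,312.12; Lindqvist 15,339.496.
Capped: Andrade ($8,800); balance $58,143 reallocated over remaining billable hours 6,593.
Redistributed shares: Petrov 6,217.32 → $6,217; Kowalski 18,731.34 → $18,731; Quinlan 6,825.83 → $6,826; Bergstrom 10,600.32 → $10,600; Lindqvist 15,768.19 → $15,768.
Rounding difference +$1 applied to Kowalski → $18,732.

Petrov: $6,217 · Kowalski: $18,732 · Andrade: $8,800 · Quinlan: $6,826 · Bergstrom: $10,600 · Lindqvist: $15,768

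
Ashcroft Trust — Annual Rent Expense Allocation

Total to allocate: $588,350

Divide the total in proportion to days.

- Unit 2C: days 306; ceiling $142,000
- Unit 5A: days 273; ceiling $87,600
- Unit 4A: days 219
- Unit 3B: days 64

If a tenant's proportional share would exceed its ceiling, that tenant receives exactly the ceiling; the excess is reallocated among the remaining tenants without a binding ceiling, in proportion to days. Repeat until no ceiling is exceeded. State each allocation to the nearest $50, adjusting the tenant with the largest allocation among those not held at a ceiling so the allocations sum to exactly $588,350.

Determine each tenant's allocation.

Unit 2C: $142,000 | Unit 5A: $87,600 | Unit 4A: $277,600 | Unit 3B: $81,150

Sum of days: 862.
Unconstrained shares: Unit 2C 208,857.42; Unit 5A 186,333.58; Unit 4A 149,476.39; Unit 3B 43,682.60.
Capped: Unit 2C ($142,000), Unit 5A ($87,600); residual $358,750 reallocated over remaining days 283.
Redistributed shares: Unit 4A 277,619.26 → $277,600; Unit 3B 81,130.74 → $81,150.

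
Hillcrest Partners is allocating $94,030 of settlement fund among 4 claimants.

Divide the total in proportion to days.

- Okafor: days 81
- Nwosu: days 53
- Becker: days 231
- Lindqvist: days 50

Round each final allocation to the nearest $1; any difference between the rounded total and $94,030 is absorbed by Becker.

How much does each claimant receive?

Okafor: $18,353 | Nwosu: $12,009 | Becker: $52,339 | Lindqvist: $11,329

Sum of days: 415.
Pro-rata amounts: Okafor 81/415 × $94,030 = 18,352.84; Nwosu 53/415 × $94,030 = 12,008.65; Becker 231/415 × $94,030 = 52,339.59; Lindqvist 50/415 × $94,030 = 11,328.92.
Rounded to nearest $1: Okafor $18,353; Nwosu $12,009; Becker $52,340; Lindqvist $11,329. Sum = $94,031.
Difference $94,030 − $94,031 = −$1 applied to Becker: Becker becomes $52,339.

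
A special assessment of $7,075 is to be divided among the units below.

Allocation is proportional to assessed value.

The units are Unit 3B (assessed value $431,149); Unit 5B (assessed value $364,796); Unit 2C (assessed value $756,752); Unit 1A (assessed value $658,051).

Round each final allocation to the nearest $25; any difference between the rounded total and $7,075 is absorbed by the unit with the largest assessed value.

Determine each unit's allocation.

Unit 3B: $1,375 | Unit 5B: $1,175 | Unit 2C: $2,425 | Unit 1A: $2,100

Total assessed value = 431,149 + 364,796 + 756,752 + 658,051 = 2,210,748.
Pro-rata amounts: Unit 3B 1,379.80; Unit 5B 1,167.45; Unit 2C 2,421.81; Unit 1A 2,105.94.
Rounded to nearest $25: Unit 3B $1,375; Unit 5B $1,175; Unit 2C $2,425; Unit 1A $2,100. Sum = $7,075.
Rounded total matches; no reconciliation needed.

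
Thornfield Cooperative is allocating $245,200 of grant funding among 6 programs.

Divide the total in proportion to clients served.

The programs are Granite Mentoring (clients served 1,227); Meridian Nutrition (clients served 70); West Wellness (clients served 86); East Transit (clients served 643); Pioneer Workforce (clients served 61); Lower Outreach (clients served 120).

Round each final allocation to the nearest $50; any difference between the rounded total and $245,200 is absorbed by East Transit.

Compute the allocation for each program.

Total clients served = 2,207.
Raw shares: Granite Mentoring 1,227/2,207 × $245,200 = 136,320.98; Meridian Nutrition 70/2,207 × $245,200 = 7,777.07; West Wellness 86/2,207 × $245,200 = 9,554.69; East Transit 643/2,207 × $245,200 = 71,437.97; Pioneer Workforce 61/2,207 × $245,200 = 6,777.16; Lower Outreach 120/2,207 × $245,200 = 13,332.13.
At nearest $50: Granite Mentoring $136,300; Meridian Nutrition $7,800; West Wellness $9,550; East Transit $71,450; Pioneer Workforce $6,800; Lower Outreach $13,350. Sum = $245,250.
Difference $245,200 − $245,250 = −$50 applied to East Transit: East Transit becomes $71,400.

Granite Mentoring: $136,300; Meridian Nutrition: $7,800; West Wellness: $9,550; East Transit: $71,400; Pioneer Workforce: $6,800; Lower Outreach: $13,350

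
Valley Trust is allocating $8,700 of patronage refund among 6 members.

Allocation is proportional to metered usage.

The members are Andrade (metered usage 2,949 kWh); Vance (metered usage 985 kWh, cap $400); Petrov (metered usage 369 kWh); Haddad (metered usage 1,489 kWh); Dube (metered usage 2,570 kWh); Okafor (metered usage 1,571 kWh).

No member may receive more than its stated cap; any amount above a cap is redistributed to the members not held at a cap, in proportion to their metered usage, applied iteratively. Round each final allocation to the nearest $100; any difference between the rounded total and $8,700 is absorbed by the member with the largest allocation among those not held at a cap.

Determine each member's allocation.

Andrade: $2,700 | Vance: $400 | Petrov: $300 | Haddad: $1,400 | Dube: $2,400 | Okafor: $1,500

Combined metered usage = 9,933.
Pro-rata shares before constraints: Andrade 2,582.94; Vance 862.73; Petrov 323.20; Haddad 1,304.17; Dube 2,250.98; Okafor 1,375.99.
Cap binds for Vance ($400); residual $8,300 reallocated over remaining metered usage 8,948.
Shares after redistribution: Andrade 2,735.44 → $2,700; Petrov 342.28 → $300; Haddad 1,381.17 → $1,400; Dube 2,383.88 → $2,400; Okafor 1,457.23 → $1,500.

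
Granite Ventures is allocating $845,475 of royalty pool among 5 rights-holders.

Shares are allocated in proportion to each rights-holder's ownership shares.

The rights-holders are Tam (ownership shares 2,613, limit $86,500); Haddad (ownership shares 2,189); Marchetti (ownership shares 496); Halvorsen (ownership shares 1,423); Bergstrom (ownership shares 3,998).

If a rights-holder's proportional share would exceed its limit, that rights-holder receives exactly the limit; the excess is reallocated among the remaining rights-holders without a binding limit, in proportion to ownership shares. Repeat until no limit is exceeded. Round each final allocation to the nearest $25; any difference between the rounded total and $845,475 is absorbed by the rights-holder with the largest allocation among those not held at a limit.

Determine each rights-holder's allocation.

Total ownership shares = 10,719.
Unconstrained shares: Tam 206,103.76; Haddad 172,660.21; Marchetti 39,122.64; Halvorsen 112,240.97; Bergstrom 315,347.43.
Held at cap: Tam ($86,500); residual $758,975 reallocated over remaining ownership shares 8,106.
Shares after redistribution: Haddad 204,958.83 → $204,950; Marchetti 46,441.11 → $46,450; Halvorsen 133,237.28 → $133,225; Bergstrom 374,337.78 → $374,350.

Tam: $86,500; Haddad: $204,950; Marchetti: $46,450; Halvorsen: $133,225; Bergstrom: $374,350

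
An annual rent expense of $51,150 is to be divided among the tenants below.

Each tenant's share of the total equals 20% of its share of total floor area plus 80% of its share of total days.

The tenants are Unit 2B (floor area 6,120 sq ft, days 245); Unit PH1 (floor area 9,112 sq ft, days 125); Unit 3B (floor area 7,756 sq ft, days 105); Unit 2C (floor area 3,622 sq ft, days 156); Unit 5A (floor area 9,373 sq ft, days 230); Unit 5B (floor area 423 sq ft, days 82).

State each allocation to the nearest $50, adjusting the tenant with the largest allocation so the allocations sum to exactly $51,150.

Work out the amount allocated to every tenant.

Unit 2B: $12,350; Unit PH1: $8,000; Unit 3B: $6,750; Unit 2C: $7,800; Unit 5A: $12,550; Unit 5B: $3,700

Floor area total 36,406; days total 943.
Blended shares (20% floor area + 80% days): Unit 2B 0.2415; Unit PH1 0.1561; Unit 3B 0.1317; Unit 2C 0.1522; Unit 5A 0.2466; Unit 5B 0.0719.
Unrounded shares: Unit 2B 12,351.09; Unit PH1 7,984.63; Unit 3B 6,735.73; Unit 2C 7,787.15; Unit 5A 12,614.28; Unit 5B 3,677.12.
Rounded to nearest $50: Unit 2B $12,350; Unit PH1 $8,000; Unit 3B $6,750; Unit 2C $7,800; Unit 5A $12,600; Unit 5B $3,700. Sum = $51,200.
Difference $51,150 − $51,200 = −$50 applied to largest allocation (Unit 5A): Unit 5A becomes $12,550.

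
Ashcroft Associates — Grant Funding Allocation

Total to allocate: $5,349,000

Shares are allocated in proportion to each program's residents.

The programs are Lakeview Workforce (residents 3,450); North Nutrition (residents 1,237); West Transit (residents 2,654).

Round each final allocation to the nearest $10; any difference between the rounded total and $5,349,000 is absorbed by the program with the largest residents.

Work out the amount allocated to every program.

Sum of residents: 3,450 + 1,237 + 2,654 = 7,341.
Pro-rata amounts: Lakeview Workforce 2,513,833.27; North Nutrition 901,336.74; West Transit 1,933,830.00.
Rounded to nearest $10: Lakeview Workforce $2,513,830; North Nutrition $901,340; West Transit $1,933,830. Sum = $5,349,000.
Rounded total matches; no reconciliation needed.

Lakeview Workforce: $2,513,830 | North Nutrition: $901,340 | West Transit: $1,933,830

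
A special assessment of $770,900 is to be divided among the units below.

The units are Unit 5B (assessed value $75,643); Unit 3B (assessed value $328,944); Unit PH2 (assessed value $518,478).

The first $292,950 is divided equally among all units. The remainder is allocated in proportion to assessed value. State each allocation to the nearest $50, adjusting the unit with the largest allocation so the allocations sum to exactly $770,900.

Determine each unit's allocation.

Unit 5B: $136,800; Unit 3B: $267,950; Unit PH2: $366,150

$292,950 shared equally gives $97,650 per unit.
Remainder $477,950 by assessed value (total 923,065): Unit 5B 39,166.88 → $39,150; Unit 3B 170,322.55 → $170,300; Unit PH2 268,460.57 → $268,450.
Rounding difference +$50 on remainder applied to Unit PH2.
Totals: Unit 5B $97,650 + $39,150 = $136,800; Unit 3B $97,650 + $170,300 = $267,950; Unit PH2 $97,650 + $268,500 = $366,150.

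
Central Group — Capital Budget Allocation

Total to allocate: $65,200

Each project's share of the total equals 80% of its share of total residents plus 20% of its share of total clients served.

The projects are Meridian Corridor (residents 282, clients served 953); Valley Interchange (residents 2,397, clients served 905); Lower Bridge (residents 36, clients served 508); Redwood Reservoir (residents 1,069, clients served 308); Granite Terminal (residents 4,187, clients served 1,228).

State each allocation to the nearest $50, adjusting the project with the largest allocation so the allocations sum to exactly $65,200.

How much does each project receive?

Meridian Corridor: $5,050 | Valley Interchange: $18,700 | Lower Bridge: $1,950 | Redwood Reservoir: $8,000 | Granite Terminal: $31,500

Totals — residents 7,971, clients served 3,902.
Composite weights (80% residents + 20% clients served): Meridian Corridor 0.0771; Valley Interchange 0.2870; Lower Bridge 0.0297; Redwood Reservoir 0.1231; Granite Terminal 0.4832.
Proportional shares: Meridian Corridor 5,030.14; Valley Interchange 18,709.70; Lower Bridge 1,933.25; Redwood Reservoir 8,024.54; Granite Terminal 31,502.38.
Rounded to nearest $50: Meridian Corridor $5,050; Valley Interchange $18,700; Lower Bridge $1,950; Redwood Reservoir $8,000; Granite Terminal $31,500. Sum = $65,200.
No rounding difference to absorb.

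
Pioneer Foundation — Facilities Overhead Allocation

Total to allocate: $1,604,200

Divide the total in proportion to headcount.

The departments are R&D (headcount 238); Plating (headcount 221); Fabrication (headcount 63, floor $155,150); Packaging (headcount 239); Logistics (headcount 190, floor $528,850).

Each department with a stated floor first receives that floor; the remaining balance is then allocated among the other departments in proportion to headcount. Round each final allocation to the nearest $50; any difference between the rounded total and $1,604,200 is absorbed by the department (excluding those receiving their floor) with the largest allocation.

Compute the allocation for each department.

R&D: $313,750 · Plating: $291,350 · Fabrication: $155,150 · Packaging: $315,100 · Logistics: $528,850

Guaranteed amounts: Fabrication $155,150; Logistics $528,850. Balance $920,200.
Balance split over remaining headcount 698: R&D 313,764.47 → $313,750; Plating 291,352.72 → $291,350; Packaging 315,082.81 → $315,100.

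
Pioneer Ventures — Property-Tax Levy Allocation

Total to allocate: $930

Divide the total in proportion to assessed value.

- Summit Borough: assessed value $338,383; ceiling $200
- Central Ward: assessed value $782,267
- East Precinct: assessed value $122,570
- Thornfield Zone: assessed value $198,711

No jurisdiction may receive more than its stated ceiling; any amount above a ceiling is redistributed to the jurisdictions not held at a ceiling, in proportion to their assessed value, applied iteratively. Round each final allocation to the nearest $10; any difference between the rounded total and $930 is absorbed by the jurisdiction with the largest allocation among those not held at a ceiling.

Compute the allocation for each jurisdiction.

Combined assessed value = 1,441,931.
Proportional shares (ignoring caps): Summit Borough 218.25; Central Ward 504.54; East Precinct 79.05; Thornfield Zone 128.16.
Capped: Summit Borough ($200); balance $730 reallocated over remaining assessed value 1,103,548.
Shares after redistribution: Central Ward 517.47 → $520; East Precinct 81.08 → $80; Thornfield Zone 131.45 → $130.

Summit Borough: $200 | Central Ward: $520 | East Precinct: $80 | Thornfield Zone: $130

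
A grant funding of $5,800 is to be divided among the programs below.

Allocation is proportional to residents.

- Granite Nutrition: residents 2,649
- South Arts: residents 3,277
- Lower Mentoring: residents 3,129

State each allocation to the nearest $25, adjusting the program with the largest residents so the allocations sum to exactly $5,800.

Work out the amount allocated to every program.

Total residents = 2,649 + 3,277 + 3,129 = 9,055.
Proportional shares: Granite Nutrition 1,696.76; South Arts 2,099.02; Lower Mentoring 2,004.22.
Rounded to nearest $25: Granite Nutrition $1,700; South Arts $2,100; Lower Mentoring $2,000. Sum = $5,800.
Rounded total matches; no reconciliation needed.

Granite Nutrition: $1,700 | South Arts: $2,100 | Lower Mentoring: $2,000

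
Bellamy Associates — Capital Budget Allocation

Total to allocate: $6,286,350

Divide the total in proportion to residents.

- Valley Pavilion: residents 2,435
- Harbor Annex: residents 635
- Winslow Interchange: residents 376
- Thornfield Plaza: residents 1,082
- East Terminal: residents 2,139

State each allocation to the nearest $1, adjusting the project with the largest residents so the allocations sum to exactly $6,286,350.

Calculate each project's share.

Total residents = 6,667.
Unrounded shares: Valley Pavilion 2,435/6,667 × $6,286,350 = 2,295,974.54; Harbor Annex 635/6,667 × $6,286,350 = 598,744.90; Winslow Interchange 376/6,667 × $6,286,350 = 354,532.41; Thornfield Plaza 1,082/6,667 × $6,286,350 = 1,020,223.59; East Terminal 2,139/6,667 × $6,286,350 = 2,016,874.55.
At nearest $1: Valley Pavilion $2,295,975; Harbor Annex $598,745; Winslow Interchange $354,532; Thornfield Plaza $1,020,224; East Terminal $2,016,875. Sum = $6,286,351.
Difference $6,286,350 − $6,286,351 = −$1 applied to largest residents (Valley Pavilion): Valley Pavilion becomes $2,295,974.

Valley Pavilion: $2,295,974 · Harbor Annex: $598,745 · Winslow Interchange: $354,532 · Thornfield Plaza: $1,020,224 · East Terminal: $2,016,875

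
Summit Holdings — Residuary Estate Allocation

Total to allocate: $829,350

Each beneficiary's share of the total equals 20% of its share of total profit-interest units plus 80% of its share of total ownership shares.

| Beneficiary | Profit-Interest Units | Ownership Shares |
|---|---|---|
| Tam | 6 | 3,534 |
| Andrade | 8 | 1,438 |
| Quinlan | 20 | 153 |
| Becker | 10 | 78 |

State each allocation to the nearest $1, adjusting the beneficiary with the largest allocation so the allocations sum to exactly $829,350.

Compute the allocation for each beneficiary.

Tam: $473,270 · Andrade: $213,530 · Quinlan: $94,906 · Becker: $47,644

Profit-interest units total 44; ownership shares total 5,203.
Blended shares (20% profit-interest units + 80% ownership shares): Tam 0.5707; Andrade 0.2575; Quinlan 0.1144; Becker 0.0574.
Unrounded shares: Tam 473,269.86; Andrade 213,530.13; Quinlan 94,905.82; Becker 47,644.19.
At nearest $1: Tam $473,270; Andrade $213,530; Quinlan $94,906; Becker $47,644. Sum = $829,350.
No rounding difference to absorb.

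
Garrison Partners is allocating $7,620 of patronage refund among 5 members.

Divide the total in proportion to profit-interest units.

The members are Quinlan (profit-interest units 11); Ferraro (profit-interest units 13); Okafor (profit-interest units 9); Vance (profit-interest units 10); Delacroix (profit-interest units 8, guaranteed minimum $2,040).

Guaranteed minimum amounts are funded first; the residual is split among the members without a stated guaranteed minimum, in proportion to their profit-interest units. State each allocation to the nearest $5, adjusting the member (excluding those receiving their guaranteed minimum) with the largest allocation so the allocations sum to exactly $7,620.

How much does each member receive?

Guaranteed amounts: Delacroix $2,040. Remaining pool $5,580.
Remaining pool split over remaining profit-interest units 43: Quinlan 1,427.44 → $1,425; Ferraro 1,686.98 → $1,685; Okafor 1,167.91 → $1,170; Vance 1,297.67 → $1,300.

Quinlan: $1,425; Ferraro: $1,685; Okafor: $1,170; Vance: $1,300; Delacroix: $2,040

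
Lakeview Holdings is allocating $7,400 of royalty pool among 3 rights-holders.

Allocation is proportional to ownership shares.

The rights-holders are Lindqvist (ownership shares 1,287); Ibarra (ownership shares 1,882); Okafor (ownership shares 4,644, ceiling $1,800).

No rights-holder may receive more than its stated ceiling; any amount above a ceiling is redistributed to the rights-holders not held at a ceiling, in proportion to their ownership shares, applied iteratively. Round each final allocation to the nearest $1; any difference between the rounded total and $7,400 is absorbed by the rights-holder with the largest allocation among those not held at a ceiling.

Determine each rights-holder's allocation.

Sum of ownership shares: 7,813.
Proportional shares (ignoring caps): Lindqvist 1,218.97; Ibarra 1,782.52; Okafor 4,398.52.
Held at cap: Okafor ($1,800); remaining pool $5,600 reallocated over remaining ownership shares 3,169.
Shares after redistribution: Lindqvist 2,274.28 → $2,274; Ibarra 3,325.72 → $3,326.

Lindqvist: $2,274 | Ibarra: $3,326 | Okafor: $1,800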